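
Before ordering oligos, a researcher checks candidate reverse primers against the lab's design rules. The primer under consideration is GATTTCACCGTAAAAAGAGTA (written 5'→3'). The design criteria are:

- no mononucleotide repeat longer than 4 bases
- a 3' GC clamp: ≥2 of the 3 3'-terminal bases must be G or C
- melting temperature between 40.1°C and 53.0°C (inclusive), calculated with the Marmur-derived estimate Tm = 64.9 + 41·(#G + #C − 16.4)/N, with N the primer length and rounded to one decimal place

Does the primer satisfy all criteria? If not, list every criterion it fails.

Fails: homopolymer run, GC clamp.

Base counts: A=9, T=5, G=4, C=3 (length 21).
homopolymer run: longest run = 5, exceeds 4 ✗
GC clamp: 3' end GTA has 1 G/C, need ≥2 ✗
Tm: Tm = 64.9 + 41·(7 − 16.4)/21 = 46.5°C ✓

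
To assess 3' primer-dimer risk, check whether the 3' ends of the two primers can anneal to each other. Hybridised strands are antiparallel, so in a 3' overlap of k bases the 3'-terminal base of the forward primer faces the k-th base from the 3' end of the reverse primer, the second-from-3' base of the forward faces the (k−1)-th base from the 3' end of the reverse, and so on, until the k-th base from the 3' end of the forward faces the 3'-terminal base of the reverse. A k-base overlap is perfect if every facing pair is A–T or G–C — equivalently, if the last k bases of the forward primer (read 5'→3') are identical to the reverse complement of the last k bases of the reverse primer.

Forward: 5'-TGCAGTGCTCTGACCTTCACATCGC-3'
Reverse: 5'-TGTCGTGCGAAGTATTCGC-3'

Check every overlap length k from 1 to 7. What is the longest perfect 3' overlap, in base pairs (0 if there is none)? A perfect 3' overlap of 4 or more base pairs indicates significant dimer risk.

Last 7 bases (5'→3') — forward …ACATCGC, reverse …TATTCGC.
Reverse complement of the reverse primer's last 7 bases: GCGAATA; its first k bases are the reverse complement of the reverse primer's last k bases, so a perfect k-base overlap needs the forward primer's last k bases to equal them.
Comparing (forward last k vs required): k=1: C vs G ✗; k=2: GC vs GC ✓; k=3: CGC vs GCG ✗; k=4: TCGC vs GCGA ✗; k=5: ATCGC vs GCGAA ✗; k=6: CATCGC vs GCGAAT ✗; k=7: ACATCGC vs GCGAATA ✗.
Only k = 2 is perfect, so the longest perfect 3' overlap is 2.

Longest perfect overlap: 2 complementary base pairs; below the dimer-risk threshold (threshold 4).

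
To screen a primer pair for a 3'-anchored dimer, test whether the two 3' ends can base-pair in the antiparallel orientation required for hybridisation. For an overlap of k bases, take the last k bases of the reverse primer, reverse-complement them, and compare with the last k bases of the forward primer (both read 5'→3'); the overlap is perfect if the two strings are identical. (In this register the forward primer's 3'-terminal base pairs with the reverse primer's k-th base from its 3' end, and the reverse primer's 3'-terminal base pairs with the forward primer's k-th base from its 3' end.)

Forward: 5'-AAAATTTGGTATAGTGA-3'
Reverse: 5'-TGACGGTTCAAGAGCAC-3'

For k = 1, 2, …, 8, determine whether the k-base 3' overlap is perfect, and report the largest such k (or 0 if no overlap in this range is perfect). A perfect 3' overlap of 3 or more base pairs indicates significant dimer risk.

Longest perfect overlap: 0 complementary base pairs; below the dimer-risk threshold (threshold 3).

Last 8 bases (5'→3') — forward …TATAGTGA, reverse …AAGAGCAC.
Reverse complement of the reverse primer's last 8 bases: GTGCTCTT; its first k bases are the reverse complement of the reverse primer's last k bases, so a perfect k-base overlap needs the forward primer's last k bases to equal them.
Comparing (forward last k vs required): k=1: A vs G ✗; k=2: GA vs GT ✗; k=3: TGA vs GTG ✗; k=4: GTGA vs GTGC ✗; k=5: AGTGA vs GTGCT ✗; k=6: TAGTGA vs GTGCTC ✗; k=7: ATAGTGA vs GTGCTCT ✗; k=8: TATAGTGA vs GTGCTCTT ✗.
No overlap length from 1 to 8 is perfect, so the longest perfect 3' overlap is 0.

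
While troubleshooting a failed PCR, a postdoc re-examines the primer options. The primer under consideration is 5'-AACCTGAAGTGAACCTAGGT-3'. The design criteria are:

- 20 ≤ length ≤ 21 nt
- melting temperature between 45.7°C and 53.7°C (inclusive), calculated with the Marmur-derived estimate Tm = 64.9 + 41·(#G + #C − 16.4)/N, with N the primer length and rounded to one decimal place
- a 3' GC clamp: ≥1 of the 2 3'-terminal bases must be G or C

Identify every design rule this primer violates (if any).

Meets all criteria.

Base counts: A=7, T=4, G=5, C=4 (length 20).
length: length 20 ✓
Tm: Tm = 64.9 + 41·(9 − 16.4)/20 = 49.7°C ✓
GC clamp: 3' end GT has 1 G/C ✓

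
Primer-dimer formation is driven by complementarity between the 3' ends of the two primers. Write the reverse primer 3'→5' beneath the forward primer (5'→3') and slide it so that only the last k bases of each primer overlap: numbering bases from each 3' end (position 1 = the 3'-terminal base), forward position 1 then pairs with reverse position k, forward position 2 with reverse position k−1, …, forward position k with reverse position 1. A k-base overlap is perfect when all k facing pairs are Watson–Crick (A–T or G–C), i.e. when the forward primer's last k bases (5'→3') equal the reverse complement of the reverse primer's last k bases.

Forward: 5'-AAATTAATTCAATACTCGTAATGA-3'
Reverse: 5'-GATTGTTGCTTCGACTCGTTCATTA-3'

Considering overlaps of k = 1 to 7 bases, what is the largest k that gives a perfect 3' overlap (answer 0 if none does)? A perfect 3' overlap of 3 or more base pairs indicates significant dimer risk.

Longest perfect overlap: 6 complementary base pairs; significant dimer risk (threshold 3).

Last 7 bases (5'→3') — forward …GTAATGA, reverse …TTCATTA.
Reverse complement of the reverse primer's last 7 bases: TAATGAA; its first k bases are the reverse complement of the reverse primer's last k bases, so a perfect k-base overlap needs the forward primer's last k bases to equal them.
Comparing (forward last k vs required): k=1: A vs T ✗; k=2: GA vs TA ✗; k=3: TGA vs TAA ✗; k=4: ATGA vs TAAT ✗; k=5: AATGA vs TAATG ✗; k=6: TAATGA vs TAATGA ✓; k=7: GTAATGA vs TAATGAA ✗.
Only k = 6 is perfect, so the longest perfect 3' overlap is 6.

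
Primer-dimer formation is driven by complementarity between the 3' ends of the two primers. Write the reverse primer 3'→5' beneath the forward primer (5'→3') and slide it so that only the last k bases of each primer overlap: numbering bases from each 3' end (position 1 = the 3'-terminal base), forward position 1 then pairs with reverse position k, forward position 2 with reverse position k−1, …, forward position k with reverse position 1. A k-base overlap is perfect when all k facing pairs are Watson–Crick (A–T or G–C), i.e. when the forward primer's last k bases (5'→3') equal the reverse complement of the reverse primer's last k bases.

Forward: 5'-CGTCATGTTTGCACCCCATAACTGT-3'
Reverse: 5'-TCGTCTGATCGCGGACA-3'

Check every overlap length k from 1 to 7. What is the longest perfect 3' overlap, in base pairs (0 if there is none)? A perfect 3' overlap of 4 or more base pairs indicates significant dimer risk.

Last 7 bases (5'→3') — forward …TAACTGT, reverse …GCGGACA.
Reverse complement of the reverse primer's last 7 bases: TGTCCGC; its first k bases are the reverse complement of the reverse primer's last k bases, so a perfect k-base overlap needs the forward primer's last k bases to equal them.
Comparing (forward last k vs required): k=1: T vs T ✓; k=2: GT vs TG ✗; k=3: TGT vs TGT ✓; k=4: CTGT vs TGTC ✗; k=5: ACTGT vs TGTCC ✗; k=6: AACTGT vs TGTCCG ✗; k=7: TAACTGT vs TGTCCGC ✗.
Perfect overlaps at k = 1, 3; the largest is 3.

Longest perfect overlap: 3 complementary base pairs; below the dimer-risk threshold (threshold 4).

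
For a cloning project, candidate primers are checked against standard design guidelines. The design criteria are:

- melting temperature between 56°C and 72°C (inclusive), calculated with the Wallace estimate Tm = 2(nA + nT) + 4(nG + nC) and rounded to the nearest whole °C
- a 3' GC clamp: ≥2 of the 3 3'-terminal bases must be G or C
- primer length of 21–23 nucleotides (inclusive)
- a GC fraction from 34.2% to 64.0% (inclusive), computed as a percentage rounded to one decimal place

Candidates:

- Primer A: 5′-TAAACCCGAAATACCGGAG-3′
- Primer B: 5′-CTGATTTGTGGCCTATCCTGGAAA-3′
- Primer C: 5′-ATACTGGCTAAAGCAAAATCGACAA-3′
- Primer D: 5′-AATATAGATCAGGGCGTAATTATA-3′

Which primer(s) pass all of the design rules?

Primer A (19 nt, A=8 T=2 G=4 C=5): Tm = 2·10 + 4·9 = 56°C ✓; 3' end GAG has 2 G/C ✓; length 19, outside 21–23 ✗; GC 9/19 = 47.4% ✓ — fails.
Primer B (24 nt, A=5 T=8 G=6 C=5): Tm = 2·13 + 4·11 = 70°C ✓; 3' end AAA has 0 G/C, need ≥2 ✗; length 24, outside 21–23 ✗; GC 11/24 = 45.8% ✓ — fails.
Primer C (25 nt, A=12 T=4 G=4 C=5): Tm = 2·16 + 4·9 = 68°C ✓; 3' end CAA has 1 G/C, need ≥2 ✗; length 25, outside 21–23 ✗; GC 9/25 = 36.0% ✓ — fails.
Primer D (24 nt, A=10 T=7 G=5 C=2): Tm = 2·17 + 4·7 = 62°C ✓; 3' end ATA has 0 G/C, need ≥2 ✗; length 24, outside 21–23 ✗; GC 7/24 = 29.2%, outside 34.2–64.0% ✗ — fails.

None of the candidates satisfy all criteria.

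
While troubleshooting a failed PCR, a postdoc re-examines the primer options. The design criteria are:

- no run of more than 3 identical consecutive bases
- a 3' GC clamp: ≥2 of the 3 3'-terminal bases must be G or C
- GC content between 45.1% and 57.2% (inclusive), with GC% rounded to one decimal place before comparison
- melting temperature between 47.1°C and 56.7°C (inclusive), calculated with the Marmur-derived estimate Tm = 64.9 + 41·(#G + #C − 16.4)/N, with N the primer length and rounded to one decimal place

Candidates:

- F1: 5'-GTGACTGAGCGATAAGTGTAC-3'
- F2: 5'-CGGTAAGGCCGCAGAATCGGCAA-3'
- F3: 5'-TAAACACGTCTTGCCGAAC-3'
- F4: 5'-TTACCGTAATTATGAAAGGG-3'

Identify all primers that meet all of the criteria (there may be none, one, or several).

F1 (21 nt, A=6 T=5 G=7 C=3): longest run = 2 ✓; 3' end TAC has 1 G/C, need ≥2 ✗; GC 10/21 = 47.6% ✓; Tm = 64.9 + 41·(10 − 16.4)/21 = 52.4°C ✓ — fails.
F2 (23 nt, A=7 T=2 G=8 C=6): longest run = 2 ✓; 3' end CAA has 1 G/C, need ≥2 ✗; GC 14/23 = 60.9%, outside 45.1–57.2% ✗; Tm = 64.9 + 41·(14 − 16.4)/23 = 60.6°C, outside 47.1–56.7°C ✗ — fails.
F3 (19 nt, A=6 T=4 G=3 C=6): longest run = 3 ✓; 3' end AAC has 1 G/C, need ≥2 ✗; GC 9/19 = 47.4% ✓; Tm = 64.9 + 41·(9 − 16.4)/19 = 48.9°C ✓ — fails.
F4 (20 nt, A=7 T=6 G=5 C=2): longest run = 3 ✓; 3' end GGG has 3 G/C ✓; GC 7/20 = 35.0%, outside 45.1–57.2% ✗; Tm = 64.9 + 41·(7 − 16.4)/20 = 45.6°C, outside 47.1–56.7°C ✗ — fails.

None of the candidates satisfy all criteria.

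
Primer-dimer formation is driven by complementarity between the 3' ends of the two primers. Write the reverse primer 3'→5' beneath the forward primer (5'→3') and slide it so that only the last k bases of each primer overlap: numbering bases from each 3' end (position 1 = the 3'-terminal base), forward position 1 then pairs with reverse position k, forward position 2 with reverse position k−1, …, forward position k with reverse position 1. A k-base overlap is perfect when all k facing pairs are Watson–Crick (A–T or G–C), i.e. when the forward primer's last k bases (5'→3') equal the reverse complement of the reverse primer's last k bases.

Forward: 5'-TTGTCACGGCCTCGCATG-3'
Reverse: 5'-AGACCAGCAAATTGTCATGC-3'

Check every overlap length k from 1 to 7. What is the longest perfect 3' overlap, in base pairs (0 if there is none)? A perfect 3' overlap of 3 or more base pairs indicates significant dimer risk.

Longest perfect overlap: 5 complementary base pairs; significant dimer risk (threshold 3).

Last 7 bases (5'→3') — forward …TCGCATG, reverse …GTCATGC.
Reverse complement of the reverse primer's last 7 bases: GCATGAC; its first k bases are the reverse complement of the reverse primer's last k bases, so a perfect k-base overlap needs the forward primer's last k bases to equal them.
Comparing (forward last k vs required): k=1: G vs G ✓; k=2: TG vs GC ✗; k=3: ATG vs GCA ✗; k=4: CATG vs GCAT ✗; k=5: GCATG vs GCATG ✓; k=6: CGCATG vs GCATGA ✗; k=7: TCGCATG vs GCATGAC ✗.
Perfect overlaps at k = 1, 5; the largest is 5.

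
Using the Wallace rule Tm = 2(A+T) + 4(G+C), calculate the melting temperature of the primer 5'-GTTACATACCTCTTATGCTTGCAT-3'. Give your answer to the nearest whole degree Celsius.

Base counts: A=5, T=10, G=3, C=6 (length 24).
Tm = 2·(5+10) + 4·(3+6) = 2·15 + 4·9 = 30 + 36 = 66°C.

66°C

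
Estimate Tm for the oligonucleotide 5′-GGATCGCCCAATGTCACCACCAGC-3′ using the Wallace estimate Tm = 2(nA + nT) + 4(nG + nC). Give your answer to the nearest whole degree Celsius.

Base counts: A=6, T=3, G=5, C=10 (length 24).
Tm = 2·(6+3) + 4·(5+10) = 2·9 + 4·15 = 18 + 60 = 78°C.

78°C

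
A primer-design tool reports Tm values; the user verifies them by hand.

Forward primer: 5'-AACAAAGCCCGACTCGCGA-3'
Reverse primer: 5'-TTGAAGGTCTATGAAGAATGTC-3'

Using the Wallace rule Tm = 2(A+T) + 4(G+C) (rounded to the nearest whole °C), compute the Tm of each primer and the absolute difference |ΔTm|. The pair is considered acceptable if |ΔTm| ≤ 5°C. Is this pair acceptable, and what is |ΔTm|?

|ΔTm| = 0°C; the pair is acceptable.

Forward: A=7 T=1 G=4 C=7 → Tm = 2·8 + 4·11 = 60°C.
Reverse: A=7 T=7 G=6 C=2 → Tm = 2·14 + 4·8 = 60°C.
|ΔTm| = |60 − 60| = 0°C, ≤ 5°C.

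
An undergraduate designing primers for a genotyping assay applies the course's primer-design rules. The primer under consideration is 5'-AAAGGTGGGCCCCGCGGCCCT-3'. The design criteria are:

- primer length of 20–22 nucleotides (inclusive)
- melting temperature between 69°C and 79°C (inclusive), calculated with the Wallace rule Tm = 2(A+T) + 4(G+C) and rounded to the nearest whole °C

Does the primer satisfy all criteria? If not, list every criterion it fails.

Meets all criteria.

Base counts: A=3, T=2, G=8, C=8 (length 21).
length: length 21 ✓
Tm: Tm = 2·5 + 4·16 = 74°C ✓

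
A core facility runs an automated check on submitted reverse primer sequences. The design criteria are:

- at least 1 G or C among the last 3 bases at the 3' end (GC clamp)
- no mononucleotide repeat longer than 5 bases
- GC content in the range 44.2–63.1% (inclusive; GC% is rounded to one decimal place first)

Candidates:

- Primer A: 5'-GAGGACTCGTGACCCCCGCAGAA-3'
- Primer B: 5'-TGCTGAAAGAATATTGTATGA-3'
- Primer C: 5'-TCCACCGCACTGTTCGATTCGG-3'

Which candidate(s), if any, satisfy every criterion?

Primer C only.

Primer A (23 nt, A=6 T=2 G=7 C=8): 3' end GAA has 1 G/C ✓; longest run = 5 ✓; GC 15/23 = 65.2%, outside 44.2–63.1% ✗ — fails.
Primer B (21 nt, A=8 T=7 G=5 C=1): 3' end TGA has 1 G/C ✓; longest run = 3 ✓; GC 6/21 = 28.6%, outside 44.2–63.1% ✗ — fails.
Primer C (22 nt, A=3 T=6 G=5 C=8): 3' end CGG has 3 G/C ✓; longest run = 2 ✓; GC 13/22 = 59.1% ✓ — passes.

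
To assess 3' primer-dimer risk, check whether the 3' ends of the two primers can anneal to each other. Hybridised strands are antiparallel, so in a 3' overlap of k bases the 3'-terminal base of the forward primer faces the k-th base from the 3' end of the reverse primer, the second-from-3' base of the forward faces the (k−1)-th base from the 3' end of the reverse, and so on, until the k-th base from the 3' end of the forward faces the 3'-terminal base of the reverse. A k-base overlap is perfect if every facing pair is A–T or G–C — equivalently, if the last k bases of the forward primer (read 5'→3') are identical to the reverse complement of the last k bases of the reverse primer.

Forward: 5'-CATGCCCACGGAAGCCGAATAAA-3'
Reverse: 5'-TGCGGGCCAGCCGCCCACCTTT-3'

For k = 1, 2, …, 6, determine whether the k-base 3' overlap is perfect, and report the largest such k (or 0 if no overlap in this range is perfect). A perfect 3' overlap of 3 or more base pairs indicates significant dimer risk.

Last 6 bases (5'→3') — forward …AATAAA, reverse …ACCTTT.
Reverse complement of the reverse primer's last 6 bases: AAAGGT; its first k bases are the reverse complement of the reverse primer's last k bases, so a perfect k-base overlap needs the forward primer's last k bases to equal them.
Comparing (forward last k vs required): k=1: A vs A ✓; k=2: AA vs AA ✓; k=3: AAA vs AAA ✓; k=4: TAAA vs AAAG ✗; k=5: ATAAA vs AAAGG ✗; k=6: AATAAA vs AAAGGT ✗.
Perfect overlaps at k = 1, 2, 3; the largest is 3.

Longest perfect overlap: 3 complementary base pairs; significant dimer risk (threshold 3).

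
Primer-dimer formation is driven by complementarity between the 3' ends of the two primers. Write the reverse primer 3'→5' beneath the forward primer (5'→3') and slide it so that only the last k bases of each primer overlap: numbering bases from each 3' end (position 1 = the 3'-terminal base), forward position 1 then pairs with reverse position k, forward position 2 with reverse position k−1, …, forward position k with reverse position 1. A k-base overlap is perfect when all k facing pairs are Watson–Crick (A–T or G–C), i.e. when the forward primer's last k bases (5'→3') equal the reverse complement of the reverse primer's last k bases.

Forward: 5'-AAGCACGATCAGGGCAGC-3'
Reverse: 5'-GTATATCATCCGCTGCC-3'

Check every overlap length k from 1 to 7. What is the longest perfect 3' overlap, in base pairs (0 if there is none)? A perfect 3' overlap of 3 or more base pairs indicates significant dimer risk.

Last 7 bases (5'→3') — forward …GGGCAGC, reverse …CGCTGCC.
Reverse complement of the reverse primer's last 7 bases: GGCAGCG; its first k bases are the reverse complement of the reverse primer's last k bases, so a perfect k-base overlap needs the forward primer's last k bases to equal them.
Comparing (forward last k vs required): k=1: C vs G ✗; k=2: GC vs GG ✗; k=3: AGC vs GGC ✗; k=4: CAGC vs GGCA ✗; k=5: GCAGC vs GGCAG ✗; k=6: GGCAGC vs GGCAGC ✓; k=7: GGGCAGC vs GGCAGCG ✗.
Only k = 6 is perfect, so the longest perfect 3' overlap is 6.

Longest perfect overlap: 6 complementary base pairs; significant dimer risk (threshold 3).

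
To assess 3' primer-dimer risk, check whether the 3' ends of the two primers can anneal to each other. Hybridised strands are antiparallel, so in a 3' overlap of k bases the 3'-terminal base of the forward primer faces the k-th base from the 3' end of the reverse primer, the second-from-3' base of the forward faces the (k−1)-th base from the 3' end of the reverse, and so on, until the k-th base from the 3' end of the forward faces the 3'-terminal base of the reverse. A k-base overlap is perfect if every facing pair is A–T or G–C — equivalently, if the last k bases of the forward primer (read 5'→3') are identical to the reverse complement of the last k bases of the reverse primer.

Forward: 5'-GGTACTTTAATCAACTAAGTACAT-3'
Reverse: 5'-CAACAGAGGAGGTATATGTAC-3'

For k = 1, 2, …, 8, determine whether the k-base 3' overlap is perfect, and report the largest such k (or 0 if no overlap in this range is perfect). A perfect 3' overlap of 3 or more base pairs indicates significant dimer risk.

Last 8 bases (5'→3') — forward …AAGTACAT, reverse …ATATGTAC.
Reverse complement of the reverse primer's last 8 bases: GTACATAT; its first k bases are the reverse complement of the reverse primer's last k bases, so a perfect k-base overlap needs the forward primer's last k bases to equal them.
Comparing (forward last k vs required): k=1: T vs G ✗; k=2: AT vs GT ✗; k=3: CAT vs GTA ✗; k=4: ACAT vs GTAC ✗; k=5: TACAT vs GTACA ✗; k=6: GTACAT vs GTACAT ✓; k=7: AGTACAT vs GTACATA ✗; k=8: AAGTACAT vs GTACATAT ✗.
Only k = 6 is perfect, so the longest perfect 3' overlap is 6.

Longest perfect overlap: 6 complementary base pairs; significant dimer risk (threshold 3).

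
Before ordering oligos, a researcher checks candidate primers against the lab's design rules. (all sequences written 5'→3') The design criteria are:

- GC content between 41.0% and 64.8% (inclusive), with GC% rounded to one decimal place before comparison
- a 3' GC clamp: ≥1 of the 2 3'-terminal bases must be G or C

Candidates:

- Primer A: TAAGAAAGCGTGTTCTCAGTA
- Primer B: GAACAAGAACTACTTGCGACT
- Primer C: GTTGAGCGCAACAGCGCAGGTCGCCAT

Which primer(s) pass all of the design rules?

Primer B only.

Primer A (21 nt, A=7 T=6 G=5 C=3): GC 8/21 = 38.1%, outside 41.0–64.8% ✗; 3' end TA has 0 G/C, need ≥1 ✗ — fails.
Primer B (21 nt, A=8 T=4 G=4 C=5): GC 9/21 = 42.9% ✓; 3' end CT has 1 G/C ✓ — passes.
Primer C (27 nt, A=6 T=4 G=9 C=8): GC 17/27 = 63.0% ✓; 3' end AT has 0 G/C, need ≥1 ✗ — fails.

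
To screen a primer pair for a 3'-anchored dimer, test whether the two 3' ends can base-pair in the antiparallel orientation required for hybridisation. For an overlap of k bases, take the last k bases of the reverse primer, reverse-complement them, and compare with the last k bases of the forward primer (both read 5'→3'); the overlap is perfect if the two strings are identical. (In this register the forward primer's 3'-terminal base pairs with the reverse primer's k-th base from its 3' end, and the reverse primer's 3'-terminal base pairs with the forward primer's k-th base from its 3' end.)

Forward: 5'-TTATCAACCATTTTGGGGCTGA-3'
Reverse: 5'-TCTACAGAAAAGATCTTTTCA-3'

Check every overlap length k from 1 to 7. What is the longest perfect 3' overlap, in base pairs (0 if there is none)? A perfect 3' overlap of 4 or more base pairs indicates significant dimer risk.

Last 7 bases (5'→3') — forward …GGGCTGA, reverse …CTTTTCA.
Reverse complement of the reverse primer's last 7 bases: TGAAAAG; its first k bases are the reverse complement of the reverse primer's last k bases, so a perfect k-base overlap needs the forward primer's last k bases to equal them.
Comparing (forward last k vs required): k=1: A vs T ✗; k=2: GA vs TG ✗; k=3: TGA vs TGA ✓; k=4: CTGA vs TGAA ✗; k=5: GCTGA vs TGAAA ✗; k=6: GGCTGA vs TGAAAA ✗; k=7: GGGCTGA vs TGAAAAG ✗.
Only k = 3 is perfect, so the longest perfect 3' overlap is 3.

Longest perfect overlap: 3 complementary base pairs; below the dimer-risk threshold (threshold 4).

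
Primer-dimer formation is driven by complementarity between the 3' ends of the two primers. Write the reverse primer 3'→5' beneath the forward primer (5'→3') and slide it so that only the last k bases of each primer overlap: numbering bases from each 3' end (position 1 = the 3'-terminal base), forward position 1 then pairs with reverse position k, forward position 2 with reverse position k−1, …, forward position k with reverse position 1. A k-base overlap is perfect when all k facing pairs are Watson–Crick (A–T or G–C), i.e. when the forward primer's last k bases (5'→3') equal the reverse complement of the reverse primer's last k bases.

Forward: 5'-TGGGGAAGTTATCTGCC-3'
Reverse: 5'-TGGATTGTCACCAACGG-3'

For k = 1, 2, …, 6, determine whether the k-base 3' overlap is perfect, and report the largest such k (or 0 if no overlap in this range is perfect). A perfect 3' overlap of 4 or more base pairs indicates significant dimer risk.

Longest perfect overlap: 2 complementary base pairs; below the dimer-risk threshold (threshold 4).

Last 6 bases (5'→3') — forward …TCTGCC, reverse …CAACGG.
Reverse complement of the reverse primer's last 6 bases: CCGTTG; its first k bases are the reverse complement of the reverse primer's last k bases, so a perfect k-base overlap needs the forward primer's last k bases to equal them.
Comparing (forward last k vs required): k=1: C vs C ✓; k=2: CC vs CC ✓; k=3: GCC vs CCG ✗; k=4: TGCC vs CCGT ✗; k=5: CTGCC vs CCGTT ✗; k=6: TCTGCC vs CCGTTG ✗.
Perfect overlaps at k = 1, 2; the largest is 2.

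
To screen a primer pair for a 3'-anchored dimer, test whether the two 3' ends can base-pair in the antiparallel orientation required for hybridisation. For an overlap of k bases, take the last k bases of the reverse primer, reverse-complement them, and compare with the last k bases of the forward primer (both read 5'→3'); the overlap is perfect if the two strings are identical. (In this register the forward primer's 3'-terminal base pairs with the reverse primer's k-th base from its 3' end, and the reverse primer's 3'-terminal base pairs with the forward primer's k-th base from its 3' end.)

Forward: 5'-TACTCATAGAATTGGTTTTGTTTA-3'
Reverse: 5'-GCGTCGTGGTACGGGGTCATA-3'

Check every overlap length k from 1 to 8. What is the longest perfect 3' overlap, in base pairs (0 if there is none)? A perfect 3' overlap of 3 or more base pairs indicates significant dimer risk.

Longest perfect overlap: 2 complementary base pairs; below the dimer-risk threshold (threshold 3).

Last 8 bases (5'→3') — forward …TTTGTTTA, reverse …GGGTCATA.
Reverse complement of the reverse primer's last 8 bases: TATGACCC; its first k bases are the reverse complement of the reverse primer's last k bases, so a perfect k-base overlap needs the forward primer's last k bases to equal them.
Comparing (forward last k vs required): k=1: A vs T ✗; k=2: TA vs TA ✓; k=3: TTA vs TAT ✗; k=4: TTTA vs TATG ✗; k=5: GTTTA vs TATGA ✗; k=6: TGTTTA vs TATGAC ✗; k=7: TTGTTTA vs TATGACC ✗; k=8: TTTGTTTA vs TATGACCC ✗.
Only k = 2 is perfect, so the longest perfect 3' overlap is 2.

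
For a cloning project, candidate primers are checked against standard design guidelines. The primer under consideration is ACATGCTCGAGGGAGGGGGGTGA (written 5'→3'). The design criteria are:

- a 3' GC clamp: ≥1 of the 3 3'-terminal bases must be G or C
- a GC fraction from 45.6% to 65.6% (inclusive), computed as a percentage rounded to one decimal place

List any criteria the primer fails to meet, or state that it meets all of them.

Base counts: A=5, T=3, G=12, C=3 (length 23).
GC clamp: 3' end TGA has 1 G/C ✓
GC content: GC 15/23 = 65.2% ✓

Meets all criteria.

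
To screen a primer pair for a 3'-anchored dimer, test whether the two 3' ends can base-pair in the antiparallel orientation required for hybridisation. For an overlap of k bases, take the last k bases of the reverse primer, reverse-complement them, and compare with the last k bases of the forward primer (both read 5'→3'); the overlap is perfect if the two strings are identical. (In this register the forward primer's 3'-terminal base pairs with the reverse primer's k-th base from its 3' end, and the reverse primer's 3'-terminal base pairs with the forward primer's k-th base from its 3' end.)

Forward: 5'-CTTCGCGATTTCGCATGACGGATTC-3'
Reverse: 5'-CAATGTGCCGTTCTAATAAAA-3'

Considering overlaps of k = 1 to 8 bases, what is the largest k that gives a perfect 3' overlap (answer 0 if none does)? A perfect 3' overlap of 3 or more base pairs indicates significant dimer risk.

Longest perfect overlap: 0 complementary base pairs; below the dimer-risk threshold (threshold 3).

Last 8 bases (5'→3') — forward …ACGGATTC, reverse …TAATAAAA.
Reverse complement of the reverse primer's last 8 bases: TTTTATTA; its first k bases are the reverse complement of the reverse primer's last k bases, so a perfect k-base overlap needs the forward primer's last k bases to equal them.
Comparing (forward last k vs required): k=1: C vs T ✗; k=2: TC vs TT ✗; k=3: TTC vs TTT ✗; k=4: ATTC vs TTTT ✗; k=5: GATTC vs TTTTA ✗; k=6: GGATTC vs TTTTAT ✗; k=7: CGGATTC vs TTTTATT ✗; k=8: ACGGATTC vs TTTTATTA ✗.
No overlap length from 1 to 8 is perfect, so the longest perfect 3' overlap is 0.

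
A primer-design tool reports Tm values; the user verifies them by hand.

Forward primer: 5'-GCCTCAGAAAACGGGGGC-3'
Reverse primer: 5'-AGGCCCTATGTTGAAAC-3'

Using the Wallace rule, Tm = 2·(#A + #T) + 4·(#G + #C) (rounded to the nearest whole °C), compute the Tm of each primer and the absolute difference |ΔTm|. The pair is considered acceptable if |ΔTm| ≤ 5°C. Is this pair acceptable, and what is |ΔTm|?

Forward: A=5 T=1 G=7 C=5 → Tm = 2·6 + 4·12 = 60°C.
Reverse: A=5 T=4 G=4 C=4 → Tm = 2·9 + 4·8 = 50°C.
|ΔTm| = |60 − 50| = 10°C, > 5°C.

|ΔTm| = 10°C; the pair is not acceptable.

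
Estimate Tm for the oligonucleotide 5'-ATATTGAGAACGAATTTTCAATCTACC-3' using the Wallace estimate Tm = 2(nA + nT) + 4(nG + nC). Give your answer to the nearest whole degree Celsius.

Base counts: A=10, T=9, G=3, C=5 (length 27).
Tm = 2·(10+9) + 4·(3+5) = 2·19 + 4·8 = 38 + 32 = 70°C.

70°C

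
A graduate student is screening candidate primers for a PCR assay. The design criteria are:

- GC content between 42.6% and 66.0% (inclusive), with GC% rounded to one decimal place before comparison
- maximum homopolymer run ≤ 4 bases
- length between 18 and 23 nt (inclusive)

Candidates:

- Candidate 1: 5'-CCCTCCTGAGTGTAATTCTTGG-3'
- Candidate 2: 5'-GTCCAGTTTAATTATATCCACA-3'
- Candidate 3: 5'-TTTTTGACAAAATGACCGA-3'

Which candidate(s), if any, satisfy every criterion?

Candidate 1 only.

Candidate 1 (22 nt, A=3 T=8 G=5 C=6): GC 11/22 = 50.0% ✓; longest run = 3 ✓; length 22 ✓ — passes.
Candidate 2 (22 nt, A=7 T=8 G=2 C=5): GC 7/22 = 31.8%, outside 42.6–66.0% ✗; longest run = 3 ✓; length 22 ✓ — fails.
Candidate 3 (19 nt, A=7 T=6 G=3 C=3): GC 6/19 = 31.6%, outside 42.6–66.0% ✗; longest run = 5, exceeds 4 ✗; length 19 ✓ — fails.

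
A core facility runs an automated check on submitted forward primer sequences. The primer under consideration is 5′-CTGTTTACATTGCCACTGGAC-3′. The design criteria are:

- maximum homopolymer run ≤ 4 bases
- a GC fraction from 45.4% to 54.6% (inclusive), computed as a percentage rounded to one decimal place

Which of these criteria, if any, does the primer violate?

Base counts: A=4, T=7, G=4, C=6 (length 21).
homopolymer run: longest run = 3 ✓
GC content: GC 10/21 = 47.6% ✓

Meets all criteria.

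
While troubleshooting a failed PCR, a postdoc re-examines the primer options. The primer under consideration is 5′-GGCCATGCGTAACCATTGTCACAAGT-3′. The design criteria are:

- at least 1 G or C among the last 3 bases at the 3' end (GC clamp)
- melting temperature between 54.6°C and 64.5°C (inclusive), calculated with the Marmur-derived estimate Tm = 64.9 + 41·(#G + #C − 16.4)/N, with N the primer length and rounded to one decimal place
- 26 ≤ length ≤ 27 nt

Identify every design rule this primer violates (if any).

Meets all criteria.

Base counts: A=7, T=6, G=6, C=7 (length 26).
GC clamp: 3' end AGT has 1 G/C ✓
Tm: Tm = 64.9 + 41·(13 − 16.4)/26 = 59.5°C ✓
length: length 26 ✓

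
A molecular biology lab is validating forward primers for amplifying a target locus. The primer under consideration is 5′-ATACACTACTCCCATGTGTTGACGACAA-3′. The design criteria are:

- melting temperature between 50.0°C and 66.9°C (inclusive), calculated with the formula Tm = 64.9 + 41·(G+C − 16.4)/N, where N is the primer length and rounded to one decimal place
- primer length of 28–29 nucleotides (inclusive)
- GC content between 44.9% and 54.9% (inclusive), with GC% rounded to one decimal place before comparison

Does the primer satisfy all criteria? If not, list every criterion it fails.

Fails: GC content.

Base counts: A=9, T=7, G=4, C=8 (length 28).
Tm: Tm = 64.9 + 41·(12 − 16.4)/28 = 58.5°C ✓
length: length 28 ✓
GC content: GC 12/28 = 42.9%, outside 44.9–54.9% ✗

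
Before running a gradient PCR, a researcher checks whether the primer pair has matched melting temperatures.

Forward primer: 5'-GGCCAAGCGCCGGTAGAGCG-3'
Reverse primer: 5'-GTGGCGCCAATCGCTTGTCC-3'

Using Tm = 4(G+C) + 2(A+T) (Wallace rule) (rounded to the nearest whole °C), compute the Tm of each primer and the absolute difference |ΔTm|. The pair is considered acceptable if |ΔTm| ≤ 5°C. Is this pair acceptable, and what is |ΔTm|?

|ΔTm| = 4°C; the pair is acceptable.

Forward: A=4 T=1 G=9 C=6 → Tm = 2·5 + 4·15 = 70°C.
Reverse: A=2 T=5 G=6 C=7 → Tm = 2·7 + 4·13 = 66°C.
|ΔTm| = |70 − 66| = 4°C, ≤ 5°C.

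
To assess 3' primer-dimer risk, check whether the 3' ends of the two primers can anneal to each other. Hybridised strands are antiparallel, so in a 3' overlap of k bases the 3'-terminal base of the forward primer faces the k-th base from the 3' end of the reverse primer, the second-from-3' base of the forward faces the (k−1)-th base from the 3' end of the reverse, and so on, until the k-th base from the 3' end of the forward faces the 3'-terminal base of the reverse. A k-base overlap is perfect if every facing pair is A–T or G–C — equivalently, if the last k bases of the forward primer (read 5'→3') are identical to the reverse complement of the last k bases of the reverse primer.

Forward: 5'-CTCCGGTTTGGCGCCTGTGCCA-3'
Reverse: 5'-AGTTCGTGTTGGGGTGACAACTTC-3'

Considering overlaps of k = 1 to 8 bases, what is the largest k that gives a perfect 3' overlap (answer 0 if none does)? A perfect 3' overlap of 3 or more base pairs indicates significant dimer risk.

Longest perfect overlap: 0 complementary base pairs; below the dimer-risk threshold (threshold 3).

Last 8 bases (5'→3') — forward …CTGTGCCA, reverse …ACAACTTC.
Reverse complement of the reverse primer's last 8 bases: GAAGTTGT; its first k bases are the reverse complement of the reverse primer's last k bases, so a perfect k-base overlap needs the forward primer's last k bases to equal them.
Comparing (forward last k vs required): k=1: A vs G ✗; k=2: CA vs GA ✗; k=3: CCA vs GAA ✗; k=4: GCCA vs GAAG ✗; k=5: TGCCA vs GAAGT ✗; k=6: GTGCCA vs GAAGTT ✗; k=7: TGTGCCA vs GAAGTTG ✗; k=8: CTGTGCCA vs GAAGTTGT ✗.
No overlap length from 1 to 8 is perfect, so the longest perfect 3' overlap is 0.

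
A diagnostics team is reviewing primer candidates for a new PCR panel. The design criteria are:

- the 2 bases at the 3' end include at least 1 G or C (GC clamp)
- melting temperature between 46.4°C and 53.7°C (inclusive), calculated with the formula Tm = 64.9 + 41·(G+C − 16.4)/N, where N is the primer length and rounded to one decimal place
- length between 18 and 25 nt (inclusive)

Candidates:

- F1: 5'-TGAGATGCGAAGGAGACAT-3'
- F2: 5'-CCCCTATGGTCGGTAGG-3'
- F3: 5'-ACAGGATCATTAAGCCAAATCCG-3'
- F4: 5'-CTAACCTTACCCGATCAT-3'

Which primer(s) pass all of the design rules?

F1 (19 nt, A=7 T=3 G=7 C=2): 3' end AT has 0 G/C, need ≥1 ✗; Tm = 64.9 + 41·(9 − 16.4)/19 = 48.9°C ✓; length 19 ✓ — fails.
F2 (17 nt, A=2 T=4 G=6 C=5): 3' end GG has 2 G/C ✓; Tm = 64.9 + 41·(11 − 16.4)/17 = 51.9°C ✓; length 17, outside 18–25 ✗ — fails.
F3 (23 nt, A=9 T=4 G=4 C=6): 3' end CG has 2 G/C ✓; Tm = 64.9 + 41·(10 − 16.4)/23 = 53.5°C ✓; length 23 ✓ — passes.
F4 (18 nt, A=5 T=5 G=1 C=7): 3' end AT has 0 G/C, need ≥1 ✗; Tm = 64.9 + 41·(8 − 16.4)/18 = 45.8°C, outside 46.4–53.7°C ✗; length 18 ✓ — fails.

F3 only.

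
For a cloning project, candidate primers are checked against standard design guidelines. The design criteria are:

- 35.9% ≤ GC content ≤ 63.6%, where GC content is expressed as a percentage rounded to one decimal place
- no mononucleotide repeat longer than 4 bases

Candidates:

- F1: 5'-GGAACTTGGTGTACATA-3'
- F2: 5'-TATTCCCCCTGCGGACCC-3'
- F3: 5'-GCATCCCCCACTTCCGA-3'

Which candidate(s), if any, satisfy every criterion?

F1 (17 nt, A=5 T=5 G=5 C=2): GC 7/17 = 41.2% ✓; longest run = 2 ✓ — passes.
F2 (18 nt, A=2 T=4 G=3 C=9): GC 12/18 = 66.7%, outside 35.9–63.6% ✗; longest run = 5, exceeds 4 ✗ — fails.
F3 (17 nt, A=3 T=3 G=2 C=9): GC 11/17 = 64.7%, outside 35.9–63.6% ✗; longest run = 5, exceeds 4 ✗ — fails.

F1 only.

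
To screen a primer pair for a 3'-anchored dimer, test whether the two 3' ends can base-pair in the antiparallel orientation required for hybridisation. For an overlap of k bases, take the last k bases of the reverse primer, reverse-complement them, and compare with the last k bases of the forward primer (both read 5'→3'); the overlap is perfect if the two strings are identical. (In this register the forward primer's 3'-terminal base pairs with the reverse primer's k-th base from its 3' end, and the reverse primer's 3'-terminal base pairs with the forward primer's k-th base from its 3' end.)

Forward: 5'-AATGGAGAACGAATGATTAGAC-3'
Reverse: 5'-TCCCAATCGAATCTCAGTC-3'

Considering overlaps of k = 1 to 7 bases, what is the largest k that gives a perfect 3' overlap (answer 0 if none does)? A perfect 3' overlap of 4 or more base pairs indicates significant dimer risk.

Longest perfect overlap: 3 complementary base pairs; below the dimer-risk threshold (threshold 4).

Last 7 bases (5'→3') — forward …ATTAGAC, reverse …CTCAGTC.
Reverse complement of the reverse primer's last 7 bases: GACTGAG; its first k bases are the reverse complement of the reverse primer's last k bases, so a perfect k-base overlap needs the forward primer's last k bases to equal them.
Comparing (forward last k vs required): k=1: C vs G ✗; k=2: AC vs GA ✗; k=3: GAC vs GAC ✓; k=4: AGAC vs GACT ✗; k=5: TAGAC vs GACTG ✗; k=6: TTAGAC vs GACTGA ✗; k=7: ATTAGAC vs GACTGAG ✗.
Only k = 3 is perfect, so the longest perfect 3' overlap is 3.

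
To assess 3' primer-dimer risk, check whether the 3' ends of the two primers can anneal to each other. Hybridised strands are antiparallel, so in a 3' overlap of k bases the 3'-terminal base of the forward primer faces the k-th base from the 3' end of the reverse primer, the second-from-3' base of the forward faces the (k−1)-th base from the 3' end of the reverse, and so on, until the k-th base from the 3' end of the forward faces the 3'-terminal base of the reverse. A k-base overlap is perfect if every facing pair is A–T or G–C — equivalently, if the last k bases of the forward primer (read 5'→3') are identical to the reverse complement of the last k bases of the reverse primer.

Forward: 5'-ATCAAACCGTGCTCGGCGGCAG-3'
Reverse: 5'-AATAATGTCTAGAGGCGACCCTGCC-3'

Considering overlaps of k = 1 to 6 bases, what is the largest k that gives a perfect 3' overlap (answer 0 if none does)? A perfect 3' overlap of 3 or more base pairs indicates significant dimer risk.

Last 6 bases (5'→3') — forward …CGGCAG, reverse …CCTGCC.
Reverse complement of the reverse primer's last 6 bases: GGCAGG; its first k bases are the reverse complement of the reverse primer's last k bases, so a perfect k-base overlap needs the forward primer's last k bases to equal them.
Comparing (forward last k vs required): k=1: G vs G ✓; k=2: AG vs GG ✗; k=3: CAG vs GGC ✗; k=4: GCAG vs GGCA ✗; k=5: GGCAG vs GGCAG ✓; k=6: CGGCAG vs GGCAGG ✗.
Perfect overlaps at k = 1, 5; the largest is 5.

Longest perfect overlap: 5 complementary base pairs; significant dimer risk (threshold 3).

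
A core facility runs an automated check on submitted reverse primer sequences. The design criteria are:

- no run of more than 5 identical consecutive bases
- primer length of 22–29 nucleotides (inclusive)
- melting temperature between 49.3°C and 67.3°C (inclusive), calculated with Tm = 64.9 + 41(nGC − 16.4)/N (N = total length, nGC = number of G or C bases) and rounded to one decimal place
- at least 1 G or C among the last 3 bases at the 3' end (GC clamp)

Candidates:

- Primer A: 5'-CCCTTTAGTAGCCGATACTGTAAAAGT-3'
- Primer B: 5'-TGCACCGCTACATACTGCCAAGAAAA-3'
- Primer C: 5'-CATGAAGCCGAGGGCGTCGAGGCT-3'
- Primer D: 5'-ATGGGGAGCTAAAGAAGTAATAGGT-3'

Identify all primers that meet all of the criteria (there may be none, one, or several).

Primer A, Primer C and Primer D.

Primer A (27 nt, A=8 T=8 G=5 C=6): longest run = 4 ✓; length 27 ✓; Tm = 64.9 + 41·(11 − 16.4)/27 = 56.7°C ✓; 3' end AGT has 1 G/C ✓ — passes.
Primer B (26 nt, A=10 T=4 G=4 C=8): longest run = 4 ✓; length 26 ✓; Tm = 64.9 + 41·(12 − 16.4)/26 = 58.0°C ✓; 3' end AAA has 0 G/C, need ≥1 ✗ — fails.
Primer C (24 nt, A=5 T=3 G=10 C=6): longest run = 3 ✓; length 24 ✓; Tm = 64.9 + 41·(16 − 16.4)/24 = 64.2°C ✓; 3' end GCT has 2 G/C ✓ — passes.
Primer D (25 nt, A=10 T=5 G=9 C=1): longest run = 4 ✓; length 25 ✓; Tm = 64.9 + 41·(10 − 16.4)/25 = 54.4°C ✓; 3' end GGT has 2 G/C ✓ — passes.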